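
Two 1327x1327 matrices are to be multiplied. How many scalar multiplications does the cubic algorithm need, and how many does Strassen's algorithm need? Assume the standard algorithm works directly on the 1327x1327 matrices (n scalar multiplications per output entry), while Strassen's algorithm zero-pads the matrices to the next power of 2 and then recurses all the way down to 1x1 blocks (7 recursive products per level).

Matrix multiplication for 1327x1327 matrices:

Strassen's algorithm requires power-of-2 dimensions. Pad 1327x1327 to 2048x2048 (next power of 2).

Standard algorithm: 1327^3 = 2336752783 multiplications
Strassen's algorithm: 7^(log2(2048)) = 7^11 = 1977326743 multiplications
Savings: 2336752783 - 1977326743 = 359426040 multiplications

Standard: 2336752783 multiplications (1327^3). Strassen: 1977326743 multiplications (7^11, after padding to 2048x2048). Strassen reduces 8 recursive multiplications to 7 at each level.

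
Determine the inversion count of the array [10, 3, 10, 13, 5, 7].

Finding inversions in [10, 3, 10, 13, 5, 7]:

(0, 1): arr[0]=10 > arr[1]=3
(0, 4): arr[0]=10 > arr[4]=5
(0, 5): arr[0]=10 > arr[5]=7
(2, 4): arr[2]=10 > arr[4]=5
(2, 5): arr[2]=10 > arr[5]=7
(3, 4): arr[3]=13 > arr[4]=5
(3, 5): arr[3]=13 > arr[5]=7

Total inversions: 7

The array has 7 inversion(s): (0,1), (0,4), (0,5), (2,4), (2,5), (3,4), (3,5). Each pair (i,j) satisfies i < j and arr[i] > arr[j].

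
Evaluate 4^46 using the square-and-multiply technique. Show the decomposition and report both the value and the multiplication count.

Computing 4^46 by squaring (build up from 4^1; each line after the first costs one multiplication):

4^1 = 4
4^2 = (4^1)^2 = 4^2 = 16
4^4 = (4^2)^2 = 16^2 = 256
4^5 = 4 * 4^4 = 4 * 256 = 1024
4^10 = (4^5)^2 = 1024^2 = 1048576
4^11 = 4 * 4^10 = 4 * 1048576 = 4194304
4^22 = (4^11)^2 = 4194304^2 = 17592186044416
4^23 = 4 * 4^22 = 4 * 17592186044416 = 70368744177664
4^46 = (4^23)^2 = 70368744177664^2 = 4951760157141521099596496896

Result: 4951760157141521099596496896
Multiplications needed: 8 (8 lines after 4^1)

4^46 = 4951760157141521099596496896. Using exponentiation by squaring, this requires 8 multiplications. The key idea: if the exponent is even, square the half-power; if odd, multiply by the base once.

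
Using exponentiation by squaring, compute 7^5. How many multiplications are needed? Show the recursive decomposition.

Computing 7^5 by squaring (build up from 7^1; each line after the first costs one multiplication):

7^1 = 7
7^2 = (7^1)^2 = 7^2 = 49
7^4 = (7^2)^2 = 49^2 = 2401
7^5 = 7 * 7^4 = 7 * 2401 = 16807

Result: 16807
Multiplications needed: 3 (3 lines after 7^1)

7^5 = 16807. Using exponentiation by squaring, this requires 3 multiplications. The key idea: if the exponent is even, square the half-power; if odd, multiply by the base once.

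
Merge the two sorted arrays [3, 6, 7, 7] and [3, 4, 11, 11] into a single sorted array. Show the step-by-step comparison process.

Merging process:

Compare 3 vs 3: take 3 from left. Merged: [3]
Compare 6 vs 3: take 3 from right. Merged: [3, 3]
Compare 6 vs 4: take 4 from right. Merged: [3, 3, 4]
Compare 6 vs 11: take 6 from left. Merged: [3, 3, 4, 6]
Compare 7 vs 11: take 7 from left. Merged: [3, 3, 4, 6, 7]
Compare 7 vs 11: take 7 from left. Merged: [3, 3, 4, 6, 7, 7]
Append remaining from right: [11, 11]. Merged: [3, 3, 4, 6, 7, 7, 11, 11]

Final merged array: [3, 3, 4, 6, 7, 7, 11, 11]
Total comparisons: 6

The merged array is [3, 3, 4, 6, 7, 7, 11, 11], requiring 6 comparisons. The merge step runs in O(n) time where n is the total number of elements.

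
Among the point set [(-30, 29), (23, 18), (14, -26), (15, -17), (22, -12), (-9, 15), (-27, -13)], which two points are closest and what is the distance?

Computing all pairwise distances among 7 points:

d((-30, 29), (23, 18)) = 54.1295
d((-30, 29), (14, -26)) = 70.4344
d((-30, 29), (15, -17)) = 64.3506
d((-30, 29), (22, -12)) = 66.2193
d((-30, 29), (-9, 15)) = 25.2389
d((-30, 29), (-27, -13)) = 42.107
d((23, 18), (14, -26)) = 44.911
d((23, 18), (15, -17)) = 35.9026
d((23, 18), (22, -12)) = 30.0167
d((23, 18), (-9, 15)) = 32.1403
d((23, 18), (-27, -13)) = 58.8303
d((14, -26), (15, -17)) = 9.0554
d((14, -26), (22, -12)) = 16.1245
d((14, -26), (-9, 15)) = 47.0106
d((14, -26), (-27, -13)) = 43.0116
d((15, -17), (22, -12)) = 8.6023 <-- minimum
d((15, -17), (-9, 15)) = 40.0
d((15, -17), (-27, -13)) = 42.19
d((22, -12), (-9, 15)) = 41.1096
d((22, -12), (-27, -13)) = 49.0102
d((-9, 15), (-27, -13)) = 33.2866

Closest pair: (15, -17) and (22, -12) with distance 8.6023

The closest pair is (15, -17) and (22, -12) with Euclidean distance 8.6023. For 7 points, brute-force pairwise comparison is shown above. For large n, the divide-and-conquer algorithm (sort by x, recurse on halves, check the dividing strip) achieves O(n log n).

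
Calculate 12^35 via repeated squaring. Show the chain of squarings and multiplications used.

Computing 12^35 by squaring (build up from 12^1; each line after the first costs one multiplication):

12^1 = 12
12^2 = (12^1)^2 = 12^2 = 144
12^4 = (12^2)^2 = 144^2 = 20736
12^8 = (12^4)^2 = 20736^2 = 429981696
12^16 = (12^8)^2 = 429981696^2 = 184884258895036416
12^17 = 12 * 12^16 = 12 * 184884258895036416 = 2218611106740436992
12^34 = (12^17)^2 = 2218611106740436992^2 = 4922235242952026704037113243122008064
12^35 = 12 * 12^34 = 12 * 4922235242952026704037113243122008064 = 59066822915424320448445358917464096768

Result: 59066822915424320448445358917464096768
Multiplications needed: 7 (7 lines after 12^1)

12^35 = 59066822915424320448445358917464096768. Using exponentiation by squaring, this requires 7 multiplications. The key idea: if the exponent is even, square the half-power; if odd, multiply by the base once.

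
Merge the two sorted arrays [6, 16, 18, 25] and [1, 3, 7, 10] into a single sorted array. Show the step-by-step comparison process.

Merging process:

Compare 6 vs 1: take 1 from right. Merged: [1]
Compare 6 vs 3: take 3 from right. Merged: [1, 3]
Compare 6 vs 7: take 6 from left. Merged: [1, 3, 6]
Compare 16 vs 7: take 7 from right. Merged: [1, 3, 6, 7]
Compare 16 vs 10: take 10 from right. Merged: [1, 3, 6, 7, 10]
Append remaining from left: [16, 18, 25]. Merged: [1, 3, 6, 7, 10, 16, 18, 25]

Final merged array: [1, 3, 6, 7, 10, 16, 18, 25]
Total comparisons: 5

The merged array is [1, 3, 6, 7, 10, 16, 18, 25], requiring 5 comparisons. The merge step runs in O(n) time where n is the total number of elements.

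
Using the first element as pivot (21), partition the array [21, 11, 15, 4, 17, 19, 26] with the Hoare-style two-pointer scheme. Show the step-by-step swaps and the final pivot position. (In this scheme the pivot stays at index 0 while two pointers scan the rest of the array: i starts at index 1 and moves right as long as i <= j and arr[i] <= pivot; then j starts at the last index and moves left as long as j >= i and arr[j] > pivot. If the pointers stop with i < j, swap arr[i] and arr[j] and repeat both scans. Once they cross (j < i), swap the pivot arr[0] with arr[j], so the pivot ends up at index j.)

Hoare-style two-pointer partition with pivot = 21:

Initial array: [21, 11, 15, 4, 17, 19, 26]

Pointers start at i = 1, j = 6.
i ends at 6, j ends at 5: the pointers have crossed (j < i), so scanning stops.

Swap pivot arr[0] with arr[5] to place pivot at position 5: [19, 11, 15, 4, 17, 21, 26]
Pivot position: 5

After partitioning with pivot 21, the array becomes [19, 11, 15, 4, 17, 21, 26]. The pivot is placed at index 5. All elements to the left of the pivot are <= 21, and all elements to the right are > 21.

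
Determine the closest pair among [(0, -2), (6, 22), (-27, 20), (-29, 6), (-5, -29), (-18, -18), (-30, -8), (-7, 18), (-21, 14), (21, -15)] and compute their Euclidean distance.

Computing all pairwise distances among 10 points:

d((0, -2), (6, 22)) = 24.7386
d((0, -2), (-27, 20)) = 34.8281
d((0, -2), (-29, 6)) = 30.0832
d((0, -2), (-5, -29)) = 27.4591
d((0, -2), (-18, -18)) = 24.0832
d((0, -2), (-30, -8)) = 30.5941
d((0, -2), (-7, 18)) = 21.1896
d((0, -2), (-21, 14)) = 26.4008
d((0, -2), (21, -15)) = 24.6982
d((6, 22), (-27, 20)) = 33.0606
d((6, 22), (-29, 6)) = 38.4838
d((6, 22), (-5, -29)) = 52.1728
d((6, 22), (-18, -18)) = 46.6476
d((6, 22), (-30, -8)) = 46.8615
d((6, 22), (-7, 18)) = 13.6015
d((6, 22), (-21, 14)) = 28.1603
d((6, 22), (21, -15)) = 39.9249
d((-27, 20), (-29, 6)) = 14.1421
d((-27, 20), (-5, -29)) = 53.7122
d((-27, 20), (-18, -18)) = 39.0512
d((-27, 20), (-30, -8)) = 28.1603
d((-27, 20), (-7, 18)) = 20.0998
d((-27, 20), (-21, 14)) = 8.4853 <-- minimum
d((-27, 20), (21, -15)) = 59.4054
d((-29, 6), (-5, -29)) = 42.4382
d((-29, 6), (-18, -18)) = 26.4008
d((-29, 6), (-30, -8)) = 14.0357
d((-29, 6), (-7, 18)) = 25.0599
d((-29, 6), (-21, 14)) = 11.3137
d((-29, 6), (21, -15)) = 54.231
d((-5, -29), (-18, -18)) = 17.0294
d((-5, -29), (-30, -8)) = 32.6497
d((-5, -29), (-7, 18)) = 47.0425
d((-5, -29), (-21, 14)) = 45.8803
d((-5, -29), (21, -15)) = 29.5296
d((-18, -18), (-30, -8)) = 15.6205
d((-18, -18), (-7, 18)) = 37.6431
d((-18, -18), (-21, 14)) = 32.1403
d((-18, -18), (21, -15)) = 39.1152
d((-30, -8), (-7, 18)) = 34.7131
d((-30, -8), (-21, 14)) = 23.7697
d((-30, -8), (21, -15)) = 51.4782
d((-7, 18), (-21, 14)) = 14.5602
d((-7, 18), (21, -15)) = 43.2782
d((-21, 14), (21, -15)) = 51.0392

Closest pair: (-27, 20) and (-21, 14) with distance 8.4853

The closest pair is (-27, 20) and (-21, 14) with Euclidean distance 8.4853. For 10 points, brute-force pairwise comparison is shown above. For large n, the divide-and-conquer algorithm (sort by x, recurse on halves, check the dividing strip) achieves O(n log n).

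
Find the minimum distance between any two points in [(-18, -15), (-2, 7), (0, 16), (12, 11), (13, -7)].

Computing all pairwise distances among 5 points:

d((-18, -15), (-2, 7)) = 27.2029
d((-18, -15), (0, 16)) = 35.8469
d((-18, -15), (12, 11)) = 39.6989
d((-18, -15), (13, -7)) = 32.0156
d((-2, 7), (0, 16)) = 9.2195 <-- minimum
d((-2, 7), (12, 11)) = 14.5602
d((-2, 7), (13, -7)) = 20.5183
d((0, 16), (12, 11)) = 13.0
d((0, 16), (13, -7)) = 26.4197
d((12, 11), (13, -7)) = 18.0278

Closest pair: (-2, 7) and (0, 16) with distance 9.2195

The closest pair is (-2, 7) and (0, 16) with Euclidean distance 9.2195. For 5 points, brute-force pairwise comparison is shown above. For large n, the divide-and-conquer algorithm (sort by x, recurse on halves, check the dividing strip) achieves O(n log n).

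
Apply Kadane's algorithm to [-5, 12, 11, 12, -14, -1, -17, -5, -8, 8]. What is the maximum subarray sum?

Using Kadane's algorithm on [-5, 12, 11, 12, -14, -1, -17, -5, -8, 8]:

Scanning through the array:
Position 1 (value 12): max_ending_here = 12, max_so_far = 12
Position 2 (value 11): max_ending_here = 23, max_so_far = 23
Position 3 (value 12): max_ending_here = 35, max_so_far = 35
Position 4 (value -14): max_ending_here = 21, max_so_far = 35
Position 5 (value -1): max_ending_here = 20, max_so_far = 35
Position 6 (value -17): max_ending_here = 3, max_so_far = 35
Position 7 (value -5): max_ending_here = -2, max_so_far = 35
Position 8 (value -8): max_ending_here = -8, max_so_far = 35
Position 9 (value 8): max_ending_here = 8, max_so_far = 35

Maximum subarray: [12, 11, 12]
Maximum sum: 35

The maximum subarray is [12, 11, 12] with sum 35. This subarray runs from index 1 to index 3.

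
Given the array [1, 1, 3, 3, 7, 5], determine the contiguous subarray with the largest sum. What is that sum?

Using Kadane's algorithm on [1, 1, 3, 3, 7, 5]:

Scanning through the array:
Position 1 (value 1): max_ending_here = 2, max_so_far = 2
Position 2 (value 3): max_ending_here = 5, max_so_far = 5
Position 3 (value 3): max_ending_here = 8, max_so_far = 8
Position 4 (value 7): max_ending_here = 15, max_so_far = 15
Position 5 (value 5): max_ending_here = 20, max_so_far = 20

Maximum subarray: [1, 1, 3, 3, 7, 5]
Maximum sum: 20

The maximum subarray is [1, 1, 3, 3, 7, 5] with sum 20. This subarray runs from index 0 to index 5.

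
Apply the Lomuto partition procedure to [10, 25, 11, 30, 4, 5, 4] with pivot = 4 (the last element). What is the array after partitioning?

Lomuto partition with pivot = 4:

Initial array: [10, 25, 11, 30, 4, 5, 4]

arr[0]=10 > 4: no swap
arr[1]=25 > 4: no swap
arr[2]=11 > 4: no swap
arr[3]=30 > 4: no swap
arr[4]=4 <= 4: swap with position 0, array becomes [4, 25, 11, 30, 10, 5, 4]
arr[5]=5 > 4: no swap

Place pivot at position 1: [4, 4, 11, 30, 10, 5, 25]
Pivot position: 1

After partitioning with pivot 4, the array becomes [4, 4, 11, 30, 10, 5, 25]. The pivot is placed at index 1. All elements to the left of the pivot are <= 4, and all elements to the right are > 4.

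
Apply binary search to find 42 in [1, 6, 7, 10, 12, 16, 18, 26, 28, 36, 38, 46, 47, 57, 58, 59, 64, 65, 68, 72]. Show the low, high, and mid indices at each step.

Binary search for 42 in [1, 6, 7, 10, 12, 16, 18, 26, 28, 36, 38, 46, 47, 57, 58, 59, 64, 65, 68, 72]:

lo=0, hi=19, mid=9, arr[mid]=36 -> 36 < 42, search right half
lo=10, hi=19, mid=14, arr[mid]=58 -> 58 > 42, search left half
lo=10, hi=13, mid=11, arr[mid]=46 -> 46 > 42, search left half
lo=10, hi=10, mid=10, arr[mid]=38 -> 38 < 42, search right half
lo=11 > hi=10, target 42 not found

Binary search determines that 42 is not in the array after 4 comparisons. The search space was exhausted without finding the target.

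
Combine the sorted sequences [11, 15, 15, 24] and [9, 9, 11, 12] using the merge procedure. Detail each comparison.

Merging process:

Compare 11 vs 9: take 9 from right. Merged: [9]
Compare 11 vs 9: take 9 from right. Merged: [9, 9]
Compare 11 vs 11: take 11 from left. Merged: [9, 9, 11]
Compare 15 vs 11: take 11 from right. Merged: [9, 9, 11, 11]
Compare 15 vs 12: take 12 from right. Merged: [9, 9, 11, 11, 12]
Append remaining from left: [15, 15, 24]. Merged: [9, 9, 11, 11, 12, 15, 15, 24]

Final merged array: [9, 9, 11, 11, 12, 15, 15, 24]
Total comparisons: 5

The merged array is [9, 9, 11, 11, 12, 15, 15, 24], requiring 5 comparisons. The merge step runs in O(n) time where n is the total number of elements.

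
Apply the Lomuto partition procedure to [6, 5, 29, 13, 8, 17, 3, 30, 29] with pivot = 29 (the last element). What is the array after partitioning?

Lomuto partition with pivot = 29:

Initial array: [6, 5, 29, 13, 8, 17, 3, 30, 29]

arr[0]=6 <= 29: swap with position 0, array becomes [6, 5, 29, 13, 8, 17, 3, 30, 29]
arr[1]=5 <= 29: swap with position 1, array becomes [6, 5, 29, 13, 8, 17, 3, 30, 29]
arr[2]=29 <= 29: swap with position 2, array becomes [6, 5, 29, 13, 8, 17, 3, 30, 29]
arr[3]=13 <= 29: swap with position 3, array becomes [6, 5, 29, 13, 8, 17, 3, 30, 29]
arr[4]=8 <= 29: swap with position 4, array becomes [6, 5, 29, 13, 8, 17, 3, 30, 29]
arr[5]=17 <= 29: swap with position 5, array becomes [6, 5, 29, 13, 8, 17, 3, 30, 29]
arr[6]=3 <= 29: swap with position 6, array becomes [6, 5, 29, 13, 8, 17, 3, 30, 29]
arr[7]=30 > 29: no swap

Place pivot at position 7: [6, 5, 29, 13, 8, 17, 3, 29, 30]
Pivot position: 7

After partitioning with pivot 29, the array becomes [6, 5, 29, 13, 8, 17, 3, 29, 30]. The pivot is placed at index 7. All elements to the left of the pivot are <= 29, and all elements to the right are > 29.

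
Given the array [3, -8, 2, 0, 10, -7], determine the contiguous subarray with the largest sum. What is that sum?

Using Kadane's algorithm on [3, -8, 2, 0, 10, -7]:

Scanning through the array:
Position 1 (value -8): max_ending_here = -5, max_so_far = 3
Position 2 (value 2): max_ending_here = 2, max_so_far = 3
Position 3 (value 0): max_ending_here = 2, max_so_far = 3
Position 4 (value 10): max_ending_here = 12, max_so_far = 12
Position 5 (value -7): max_ending_here = 5, max_so_far = 12

Maximum subarray: [2, 0, 10]
Maximum sum: 12

The maximum subarray is [2, 0, 10] with sum 12. This subarray runs from index 2 to index 4.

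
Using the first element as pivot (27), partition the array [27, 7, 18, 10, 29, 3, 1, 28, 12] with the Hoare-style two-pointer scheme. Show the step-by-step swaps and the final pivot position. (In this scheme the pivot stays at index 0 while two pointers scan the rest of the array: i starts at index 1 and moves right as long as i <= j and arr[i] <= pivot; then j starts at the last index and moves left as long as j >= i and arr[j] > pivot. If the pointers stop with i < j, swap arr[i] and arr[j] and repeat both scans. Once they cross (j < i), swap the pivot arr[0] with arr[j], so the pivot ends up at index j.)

Hoare-style two-pointer partition with pivot = 27:

Initial array: [27, 7, 18, 10, 29, 3, 1, 28, 12]

Pointers start at i = 1, j = 8.
i stops at index 4 (arr[4]=29 > 27), j stops at index 8 (arr[8]=12 <= 27): swap arr[4] and arr[8], array becomes [27, 7, 18, 10, 12, 3, 1, 28, 29]
i ends at 7, j ends at 6: the pointers have crossed (j < i), so scanning stops.

Swap pivot arr[0] with arr[6] to place pivot at position 6: [1, 7, 18, 10, 12, 3, 27, 28, 29]
Pivot position: 6

After partitioning with pivot 27, the array becomes [1, 7, 18, 10, 12, 3, 27, 28, 29]. The pivot is placed at index 6. All elements to the left of the pivot are <= 27, and all elements to the right are > 27.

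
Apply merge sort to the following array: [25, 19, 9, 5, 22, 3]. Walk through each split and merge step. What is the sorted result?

Merge sort trace:

Split: [25, 19, 9, 5, 22, 3] -> [25, 19, 9] and [5, 22, 3]
  Split: [25, 19, 9] -> [25] and [19, 9]
    Split: [19, 9] -> [19] and [9]
    Merge: [19] + [9] -> [9, 19]
  Merge: [25] + [9, 19] -> [9, 19, 25]
  Split: [5, 22, 3] -> [5] and [22, 3]
    Split: [22, 3] -> [22] and [3]
    Merge: [22] + [3] -> [3, 22]
  Merge: [5] + [3, 22] -> [3, 5, 22]
Merge: [9, 19, 25] + [3, 5, 22] -> [3, 5, 9, 19, 22, 25]

Final sorted array: [3, 5, 9, 19, 22, 25]

The merge sort proceeds by recursively splitting the array and merging sorted halves.
After all merges, the sorted array is [3, 5, 9, 19, 22, 25].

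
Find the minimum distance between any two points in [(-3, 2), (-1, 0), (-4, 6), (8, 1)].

Computing all pairwise distances among 4 points:

d((-3, 2), (-1, 0)) = 2.8284 <-- minimum
d((-3, 2), (-4, 6)) = 4.1231
d((-3, 2), (8, 1)) = 11.0454
d((-1, 0), (-4, 6)) = 6.7082
d((-1, 0), (8, 1)) = 9.0554
d((-4, 6), (8, 1)) = 13.0

Closest pair: (-3, 2) and (-1, 0) with distance 2.8284

The closest pair is (-3, 2) and (-1, 0) with Euclidean distance 2.8284. For 4 points, brute-force pairwise comparison is shown above. For large n, the divide-and-conquer algorithm (sort by x, recurse on halves, check the dividing strip) achieves O(n log n).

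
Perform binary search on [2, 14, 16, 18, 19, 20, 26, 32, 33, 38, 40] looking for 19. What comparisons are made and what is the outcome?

Binary search for 19 in [2, 14, 16, 18, 19, 20, 26, 32, 33, 38, 40]:

lo=0, hi=10, mid=5, arr[mid]=20 -> 20 > 19, search left half
lo=0, hi=4, mid=2, arr[mid]=16 -> 16 < 19, search right half
lo=3, hi=4, mid=3, arr[mid]=18 -> 18 < 19, search right half
lo=4, hi=4, mid=4, arr[mid]=19 -> Found target at index 4!

Binary search finds 19 at index 4 after 4 comparisons. The search repeatedly halves the search space by comparing with the middle element.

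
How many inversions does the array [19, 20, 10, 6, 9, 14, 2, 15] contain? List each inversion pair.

Finding inversions in [19, 20, 10, 6, 9, 14, 2, 15]:

(0, 2): arr[0]=19 > arr[2]=10
(0, 3): arr[0]=19 > arr[3]=6
(0, 4): arr[0]=19 > arr[4]=9
(0, 5): arr[0]=19 > arr[5]=14
(0, 6): arr[0]=19 > arr[6]=2
(0, 7): arr[0]=19 > arr[7]=15
(1, 2): arr[1]=20 > arr[2]=10
(1, 3): arr[1]=20 > arr[3]=6
(1, 4): arr[1]=20 > arr[4]=9
(1, 5): arr[1]=20 > arr[5]=14
(1, 6): arr[1]=20 > arr[6]=2
(1, 7): arr[1]=20 > arr[7]=15
(2, 3): arr[2]=10 > arr[3]=6
(2, 4): arr[2]=10 > arr[4]=9
(2, 6): arr[2]=10 > arr[6]=2
(3, 6): arr[3]=6 > arr[6]=2
(4, 6): arr[4]=9 > arr[6]=2
(5, 6): arr[5]=14 > arr[6]=2

Total inversions: 18

The array has 18 inversion(s): (0,2), (0,3), (0,4), (0,5), (0,6), (0,7), (1,2), (1,3), (1,4), (1,5), (1,6), (1,7), (2,3), (2,4), (2,6), (3,6), (4,6), (5,6). Each pair (i,j) satisfies i < j and arr[i] > arr[j].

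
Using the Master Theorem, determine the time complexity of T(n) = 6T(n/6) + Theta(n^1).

Master Theorem for T(n) = 6T(n/6) + O(n^1):

a = 6, b = 6, c = 1
log_b(a) = log_6(6) = 1.0000

Case 2: c = 1 = log_6(6) = 1.0000
T(n) = O(n^1 log n) = O(n log n)

For T(n) = 6T(n/6) + O(n^1): log_6(6) = 1.0000. This is Case 2 of the Master Theorem (c = log_b(a), equal work at all levels), giving O(n log n).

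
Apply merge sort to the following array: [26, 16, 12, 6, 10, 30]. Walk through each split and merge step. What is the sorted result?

Merge sort trace:

Split: [26, 16, 12, 6, 10, 30] -> [26, 16, 12] and [6, 10, 30]
  Split: [26, 16, 12] -> [26] and [16, 12]
    Split: [16, 12] -> [16] and [12]
    Merge: [16] + [12] -> [12, 16]
  Merge: [26] + [12, 16] -> [12, 16, 26]
  Split: [6, 10, 30] -> [6] and [10, 30]
    Split: [10, 30] -> [10] and [30]
    Merge: [10] + [30] -> [10, 30]
  Merge: [6] + [10, 30] -> [6, 10, 30]
Merge: [12, 16, 26] + [6, 10, 30] -> [6, 10, 12, 16, 26, 30]

Final sorted array: [6, 10, 12, 16, 26, 30]

The merge sort proceeds by recursively splitting the array and merging sorted halves.
After all merges, the sorted array is [6, 10, 12, 16, 26, 30].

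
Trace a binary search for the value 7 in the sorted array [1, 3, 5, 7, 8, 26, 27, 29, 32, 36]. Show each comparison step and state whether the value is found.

Binary search for 7 in [1, 3, 5, 7, 8, 26, 27, 29, 32, 36]:

lo=0, hi=9, mid=4, arr[mid]=8 -> 8 > 7, search left half
lo=0, hi=3, mid=1, arr[mid]=3 -> 3 < 7, search right half
lo=2, hi=3, mid=2, arr[mid]=5 -> 5 < 7, search right half
lo=3, hi=3, mid=3, arr[mid]=7 -> Found target at index 3!

Binary search finds 7 at index 3 after 4 comparisons. The search repeatedly halves the search space by comparing with the middle element.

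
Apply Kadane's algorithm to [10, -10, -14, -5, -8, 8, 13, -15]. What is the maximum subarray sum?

Using Kadane's algorithm on [10, -10, -14, -5, -8, 8, 13, -15]:

Scanning through the array:
Position 1 (value -10): max_ending_here = 0, max_so_far = 10
Position 2 (value -14): max_ending_here = -14, max_so_far = 10
Position 3 (value -5): max_ending_here = -5, max_so_far = 10
Position 4 (value -8): max_ending_here = -8, max_so_far = 10
Position 5 (value 8): max_ending_here = 8, max_so_far = 10
Position 6 (value 13): max_ending_here = 21, max_so_far = 21
Position 7 (value -15): max_ending_here = 6, max_so_far = 21

Maximum subarray: [8, 13]
Maximum sum: 21

The maximum subarray is [8, 13] with sum 21. This subarray runs from index 5 to index 6.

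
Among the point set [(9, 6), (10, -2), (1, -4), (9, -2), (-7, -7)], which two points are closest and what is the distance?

Computing all pairwise distances among 5 points:

d((9, 6), (10, -2)) = 8.0623
d((9, 6), (1, -4)) = 12.8062
d((9, 6), (9, -2)) = 8.0
d((9, 6), (-7, -7)) = 20.6155
d((10, -2), (1, -4)) = 9.2195
d((10, -2), (9, -2)) = 1.0 <-- minimum
d((10, -2), (-7, -7)) = 17.72
d((1, -4), (9, -2)) = 8.2462
d((1, -4), (-7, -7)) = 8.544
d((9, -2), (-7, -7)) = 16.7631

Closest pair: (10, -2) and (9, -2) with distance 1.0

The closest pair is (10, -2) and (9, -2) with Euclidean distance 1.0. For 5 points, brute-force pairwise comparison is shown above. For large n, the divide-and-conquer algorithm (sort by x, recurse on halves, check the dividing strip) achieves O(n log n).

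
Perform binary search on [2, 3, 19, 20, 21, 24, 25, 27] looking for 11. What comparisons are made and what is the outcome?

Binary search for 11 in [2, 3, 19, 20, 21, 24, 25, 27]:

lo=0, hi=7, mid=3, arr[mid]=20 -> 20 > 11, search left half
lo=0, hi=2, mid=1, arr[mid]=3 -> 3 < 11, search right half
lo=2, hi=2, mid=2, arr[mid]=19 -> 19 > 11, search left half
lo=2 > hi=1, target 11 not found

Binary search determines that 11 is not in the array after 3 comparisons. The search space was exhausted without finding the target.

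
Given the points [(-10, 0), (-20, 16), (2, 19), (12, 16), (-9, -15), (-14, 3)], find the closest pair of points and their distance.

Computing all pairwise distances among 6 points:

d((-10, 0), (-20, 16)) = 18.868
d((-10, 0), (2, 19)) = 22.4722
d((-10, 0), (12, 16)) = 27.2029
d((-10, 0), (-9, -15)) = 15.0333
d((-10, 0), (-14, 3)) = 5.0 <-- minimum
d((-20, 16), (2, 19)) = 22.2036
d((-20, 16), (12, 16)) = 32.0
d((-20, 16), (-9, -15)) = 32.8938
d((-20, 16), (-14, 3)) = 14.3178
d((2, 19), (12, 16)) = 10.4403
d((2, 19), (-9, -15)) = 35.7351
d((2, 19), (-14, 3)) = 22.6274
d((12, 16), (-9, -15)) = 37.4433
d((12, 16), (-14, 3)) = 29.0689
d((-9, -15), (-14, 3)) = 18.6815

Closest pair: (-10, 0) and (-14, 3) with distance 5.0

The closest pair is (-10, 0) and (-14, 3) with Euclidean distance 5.0. For 6 points, brute-force pairwise comparison is shown above. For large n, the divide-and-conquer algorithm (sort by x, recurse on halves, check the dividing strip) achieves O(n log n).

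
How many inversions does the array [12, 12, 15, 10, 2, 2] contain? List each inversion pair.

Finding inversions in [12, 12, 15, 10, 2, 2]:

(0, 3): arr[0]=12 > arr[3]=10
(0, 4): arr[0]=12 > arr[4]=2
(0, 5): arr[0]=12 > arr[5]=2
(1, 3): arr[1]=12 > arr[3]=10
(1, 4): arr[1]=12 > arr[4]=2
(1, 5): arr[1]=12 > arr[5]=2
(2, 3): arr[2]=15 > arr[3]=10
(2, 4): arr[2]=15 > arr[4]=2
(2, 5): arr[2]=15 > arr[5]=2
(3, 4): arr[3]=10 > arr[4]=2
(3, 5): arr[3]=10 > arr[5]=2

Total inversions: 11

The array has 11 inversion(s): (0,3), (0,4), (0,5), (1,3), (1,4), (1,5), (2,3), (2,4), (2,5), (3,4), (3,5). Each pair (i,j) satisfies i < j and arr[i] > arr[j].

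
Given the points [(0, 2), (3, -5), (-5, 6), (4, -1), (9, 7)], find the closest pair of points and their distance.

Computing all pairwise distances among 5 points:

d((0, 2), (3, -5)) = 7.6158
d((0, 2), (-5, 6)) = 6.4031
d((0, 2), (4, -1)) = 5.0
d((0, 2), (9, 7)) = 10.2956
d((3, -5), (-5, 6)) = 13.6015
d((3, -5), (4, -1)) = 4.1231 <-- minimum
d((3, -5), (9, 7)) = 13.4164
d((-5, 6), (4, -1)) = 11.4018
d((-5, 6), (9, 7)) = 14.0357
d((4, -1), (9, 7)) = 9.434

Closest pair: (3, -5) and (4, -1) with distance 4.1231

The closest pair is (3, -5) and (4, -1) with Euclidean distance 4.1231. For 5 points, brute-force pairwise comparison is shown above. For large n, the divide-and-conquer algorithm (sort by x, recurse on halves, check the dividing strip) achieves O(n log n).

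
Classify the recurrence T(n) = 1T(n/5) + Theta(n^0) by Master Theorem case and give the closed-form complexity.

Master Theorem for T(n) = 1T(n/5) + O(n^0):

a = 1, b = 5, c = 0
log_b(a) = log_5(1) = 0.0000

Case 2: c = 0 = log_5(1) = 0.0000
T(n) = O(n^0 log n) = O(log n)

For T(n) = 1T(n/5) + O(n^0): log_5(1) = 0.0000. This is Case 2 of the Master Theorem (c = log_b(a), equal work at all levels), giving O(log n).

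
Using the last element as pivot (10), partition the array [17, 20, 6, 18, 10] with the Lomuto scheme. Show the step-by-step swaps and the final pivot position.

Lomuto partition with pivot = 10:

Initial array: [17, 20, 6, 18, 10]

arr[0]=17 > 10: no swap
arr[1]=20 > 10: no swap
arr[2]=6 <= 10: swap with position 0, array becomes [6, 20, 17, 18, 10]
arr[3]=18 > 10: no swap

Place pivot at position 1: [6, 10, 17, 18, 20]
Pivot position: 1

After partitioning with pivot 10, the array becomes [6, 10, 17, 18, 20]. The pivot is placed at index 1. All elements to the left of the pivot are <= 10, and all elements to the right are > 10.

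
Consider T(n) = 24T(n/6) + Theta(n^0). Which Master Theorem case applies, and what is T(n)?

Master Theorem for T(n) = 24T(n/6) + O(n^0):

a = 24, b = 6, c = 0
log_b(a) = log_6(24) = 1.7737

Case 1: c = 0 < log_6(24) = 1.7737
T(n) = O(n^(log_6 24))

For T(n) = 24T(n/6) + O(n^0): log_6(24) = 1.7737. This is Case 1 of the Master Theorem (c < log_b(a), work dominated by leaves), giving O(n^(log_6 24)).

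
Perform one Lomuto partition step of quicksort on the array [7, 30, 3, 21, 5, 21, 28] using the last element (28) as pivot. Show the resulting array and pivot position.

Lomuto partition with pivot = 28:

Initial array: [7, 30, 3, 21, 5, 21, 28]

arr[0]=7 <= 28: swap with position 0, array becomes [7, 30, 3, 21, 5, 21, 28]
arr[1]=30 > 28: no swap
arr[2]=3 <= 28: swap with position 1, array becomes [7, 3, 30, 21, 5, 21, 28]
arr[3]=21 <= 28: swap with position 2, array becomes [7, 3, 21, 30, 5, 21, 28]
arr[4]=5 <= 28: swap with position 3, array becomes [7, 3, 21, 5, 30, 21, 28]
arr[5]=21 <= 28: swap with position 4, array becomes [7, 3, 21, 5, 21, 30, 28]

Place pivot at position 5: [7, 3, 21, 5, 21, 28, 30]
Pivot position: 5

After partitioning with pivot 28, the array becomes [7, 3, 21, 5, 21, 28, 30]. The pivot is placed at index 5. All elements to the left of the pivot are <= 28, and all elements to the right are > 28.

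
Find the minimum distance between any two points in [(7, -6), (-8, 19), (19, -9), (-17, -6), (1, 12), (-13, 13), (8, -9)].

Computing all pairwise distances among 7 points:

d((7, -6), (-8, 19)) = 29.1548
d((7, -6), (19, -9)) = 12.3693
d((7, -6), (-17, -6)) = 24.0
d((7, -6), (1, 12)) = 18.9737
d((7, -6), (-13, 13)) = 27.5862
d((7, -6), (8, -9)) = 3.1623 <-- minimum
d((-8, 19), (19, -9)) = 38.8973
d((-8, 19), (-17, -6)) = 26.5707
d((-8, 19), (1, 12)) = 11.4018
d((-8, 19), (-13, 13)) = 7.8102
d((-8, 19), (8, -9)) = 32.249
d((19, -9), (-17, -6)) = 36.1248
d((19, -9), (1, 12)) = 27.6586
d((19, -9), (-13, 13)) = 38.833
d((19, -9), (8, -9)) = 11.0
d((-17, -6), (1, 12)) = 25.4558
d((-17, -6), (-13, 13)) = 19.4165
d((-17, -6), (8, -9)) = 25.1794
d((1, 12), (-13, 13)) = 14.0357
d((1, 12), (8, -9)) = 22.1359
d((-13, 13), (8, -9)) = 30.4138

Closest pair: (7, -6) and (8, -9) with distance 3.1623

The closest pair is (7, -6) and (8, -9) with Euclidean distance 3.1623. For 7 points, brute-force pairwise comparison is shown above. For large n, the divide-and-conquer algorithm (sort by x, recurse on halves, check the dividing strip) achieves O(n log n).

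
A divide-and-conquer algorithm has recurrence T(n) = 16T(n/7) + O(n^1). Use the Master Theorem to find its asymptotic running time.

Master Theorem for T(n) = 16T(n/7) + O(n^1):

a = 16, b = 7, c = 1
log_b(a) = log_7(16) = 1.4248

Case 1: c = 1 < log_7(16) = 1.4248
T(n) = O(n^(log_7 16))

For T(n) = 16T(n/7) + O(n^1): log_7(16) = 1.4248. This is Case 1 of the Master Theorem (c < log_b(a), work dominated by leaves), giving O(n^(log_7 16)).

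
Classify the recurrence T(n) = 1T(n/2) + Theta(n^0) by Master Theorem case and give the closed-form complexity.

Master Theorem for T(n) = 1T(n/2) + O(n^0):

a = 1, b = 2, c = 0
log_b(a) = log_2(1) = 0.0000

Case 2: c = 0 = log_2(1) = 0.0000
T(n) = O(n^0 log n) = O(log n)

For T(n) = 1T(n/2) + O(n^0): log_2(1) = 0.0000. This is Case 2 of the Master Theorem (c = log_b(a), equal work at all levels), giving O(log n).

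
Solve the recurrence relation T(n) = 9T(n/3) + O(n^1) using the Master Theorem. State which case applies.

Master Theorem for T(n) = 9T(n/3) + O(n^1):

a = 9, b = 3, c = 1
log_b(a) = log_3(9) = 2.0000

Case 1: c = 1 < log_3(9) = 2.0000
T(n) = O(n^(log_3 9)) = O(n^2)

For T(n) = 9T(n/3) + O(n^1): log_3(9) = 2.0000. This is Case 1 of the Master Theorem (c < log_b(a), work dominated by leaves), giving O(n^2).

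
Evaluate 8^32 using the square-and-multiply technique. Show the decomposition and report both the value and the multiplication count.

Computing 8^32 by squaring (build up from 8^1; each line after the first costs one multiplication):

8^1 = 8
8^2 = (8^1)^2 = 8^2 = 64
8^4 = (8^2)^2 = 64^2 = 4096
8^8 = (8^4)^2 = 4096^2 = 16777216
8^16 = (8^8)^2 = 16777216^2 = 281474976710656
8^32 = (8^16)^2 = 281474976710656^2 = 79228162514264337593543950336

Result: 79228162514264337593543950336
Multiplications needed: 5 (5 lines after 8^1)

8^32 = 79228162514264337593543950336. Using exponentiation by squaring, this requires 5 multiplications. The key idea: if the exponent is even, square the half-power; if odd, multiply by the base once.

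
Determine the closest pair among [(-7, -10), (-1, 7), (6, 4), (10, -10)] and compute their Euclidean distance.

Computing all pairwise distances among 4 points:

d((-7, -10), (-1, 7)) = 18.0278
d((-7, -10), (6, 4)) = 19.105
d((-7, -10), (10, -10)) = 17.0
d((-1, 7), (6, 4)) = 7.6158 <-- minimum
d((-1, 7), (10, -10)) = 20.2485
d((6, 4), (10, -10)) = 14.5602

Closest pair: (-1, 7) and (6, 4) with distance 7.6158

The closest pair is (-1, 7) and (6, 4) with Euclidean distance 7.6158. For 4 points, brute-force pairwise comparison is shown above. For large n, the divide-and-conquer algorithm (sort by x, recurse on halves, check the dividing strip) achieves O(n log n).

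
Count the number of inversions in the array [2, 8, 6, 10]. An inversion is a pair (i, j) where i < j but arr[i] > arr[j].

Finding inversions in [2, 8, 6, 10]:

(1, 2): arr[1]=8 > arr[2]=6

Total inversions: 1

The array has 1 inversion(s): (1,2). Each pair (i,j) satisfies i < j and arr[i] > arr[j].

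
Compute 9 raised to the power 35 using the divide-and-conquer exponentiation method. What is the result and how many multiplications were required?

Computing 9^35 by squaring (build up from 9^1; each line after the first costs one multiplication):

9^1 = 9
9^2 = (9^1)^2 = 9^2 = 81
9^4 = (9^2)^2 = 81^2 = 6561
9^8 = (9^4)^2 = 6561^2 = 43046721
9^16 = (9^8)^2 = 43046721^2 = 1853020188851841
9^17 = 9 * 9^16 = 9 * 1853020188851841 = 16677181699666569
9^34 = (9^17)^2 = 16677181699666569^2 = 278128389443693511257285776231761
9^35 = 9 * 9^34 = 9 * 278128389443693511257285776231761 = 2503155504993241601315571986085849

Result: 2503155504993241601315571986085849
Multiplications needed: 7 (7 lines after 9^1)

9^35 = 2503155504993241601315571986085849. Using exponentiation by squaring, this requires 7 multiplications. The key idea: if the exponent is even, square the half-power; if odd, multiply by the base once.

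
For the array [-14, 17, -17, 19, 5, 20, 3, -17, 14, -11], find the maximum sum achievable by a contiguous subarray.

Using Kadane's algorithm on [-14, 17, -17, 19, 5, 20, 3, -17, 14, -11]:

Scanning through the array:
Position 1 (value 17): max_ending_here = 17, max_so_far = 17
Position 2 (value -17): max_ending_here = 0, max_so_far = 17
Position 3 (value 19): max_ending_here = 19, max_so_far = 19
Position 4 (value 5): max_ending_here = 24, max_so_far = 24
Position 5 (value 20): max_ending_here = 44, max_so_far = 44
Position 6 (value 3): max_ending_here = 47, max_so_far = 47
Position 7 (value -17): max_ending_here = 30, max_so_far = 47
Position 8 (value 14): max_ending_here = 44, max_so_far = 47
Position 9 (value -11): max_ending_here = 33, max_so_far = 47

Maximum subarray: [17, -17, 19, 5, 20, 3]
Maximum sum: 47

The maximum subarray is [17, -17, 19, 5, 20, 3] with sum 47. This subarray runs from index 1 to index 6.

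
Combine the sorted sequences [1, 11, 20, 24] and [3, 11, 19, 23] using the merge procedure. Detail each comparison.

Merging process:

Compare 1 vs 3: take 1 from left. Merged: [1]
Compare 11 vs 3: take 3 from right. Merged: [1, 3]
Compare 11 vs 11: take 11 from left. Merged: [1, 3, 11]
Compare 20 vs 11: take 11 from right. Merged: [1, 3, 11, 11]
Compare 20 vs 19: take 19 from right. Merged: [1, 3, 11, 11, 19]
Compare 20 vs 23: take 20 from left. Merged: [1, 3, 11, 11, 19, 20]
Compare 24 vs 23: take 23 from right. Merged: [1, 3, 11, 11, 19, 20, 23]
Append remaining from left: [24]. Merged: [1, 3, 11, 11, 19, 20, 23, 24]

Final merged array: [1, 3, 11, 11, 19, 20, 23, 24]
Total comparisons: 7

The merged array is [1, 3, 11, 11, 19, 20, 23, 24], requiring 7 comparisons. The merge step runs in O(n) time where n is the total number of elements.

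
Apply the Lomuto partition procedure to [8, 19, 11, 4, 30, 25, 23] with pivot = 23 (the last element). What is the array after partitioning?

Lomuto partition with pivot = 23:

Initial array: [8, 19, 11, 4, 30, 25, 23]

arr[0]=8 <= 23: swap with position 0, array becomes [8, 19, 11, 4, 30, 25, 23]
arr[1]=19 <= 23: swap with position 1, array becomes [8, 19, 11, 4, 30, 25, 23]
arr[2]=11 <= 23: swap with position 2, array becomes [8, 19, 11, 4, 30, 25, 23]
arr[3]=4 <= 23: swap with position 3, array becomes [8, 19, 11, 4, 30, 25, 23]
arr[4]=30 > 23: no swap
arr[5]=25 > 23: no swap

Place pivot at position 4: [8, 19, 11, 4, 23, 25, 30]
Pivot position: 4

After partitioning with pivot 23, the array becomes [8, 19, 11, 4, 23, 25, 30]. The pivot is placed at index 4. All elements to the left of the pivot are <= 23, and all elements to the right are > 23.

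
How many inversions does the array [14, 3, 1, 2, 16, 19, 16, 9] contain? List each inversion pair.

Finding inversions in [14, 3, 1, 2, 16, 19, 16, 9]:

(0, 1): arr[0]=14 > arr[1]=3
(0, 2): arr[0]=14 > arr[2]=1
(0, 3): arr[0]=14 > arr[3]=2
(0, 7): arr[0]=14 > arr[7]=9
(1, 2): arr[1]=3 > arr[2]=1
(1, 3): arr[1]=3 > arr[3]=2
(4, 7): arr[4]=16 > arr[7]=9
(5, 6): arr[5]=19 > arr[6]=16
(5, 7): arr[5]=19 > arr[7]=9
(6, 7): arr[6]=16 > arr[7]=9

Total inversions: 10

The array has 10 inversion(s): (0,1), (0,2), (0,3), (0,7), (1,2), (1,3), (4,7), (5,6), (5,7), (6,7). Each pair (i,j) satisfies i < j and arr[i] > arr[j].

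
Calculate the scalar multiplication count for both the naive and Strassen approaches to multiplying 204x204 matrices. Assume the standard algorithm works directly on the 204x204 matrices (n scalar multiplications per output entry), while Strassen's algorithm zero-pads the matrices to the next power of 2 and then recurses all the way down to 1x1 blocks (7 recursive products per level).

Matrix multiplication for 204x204 matrices:

Strassen's algorithm requires power-of-2 dimensions. Pad 204x204 to 256x256 (next power of 2).

Standard algorithm: 204^3 = 8489664 multiplications
Strassen's algorithm: 7^(log2(256)) = 7^8 = 5764801 multiplications
Savings: 8489664 - 5764801 = 2724863 multiplications

Standard: 8489664 multiplications (204^3). Strassen: 5764801 multiplications (7^8, after padding to 256x256). Strassen reduces 8 recursive multiplications to 7 at each level.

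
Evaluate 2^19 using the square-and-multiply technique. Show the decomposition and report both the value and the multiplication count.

Computing 2^19 by squaring (build up from 2^1; each line after the first costs one multiplication):

2^1 = 2
2^2 = (2^1)^2 = 2^2 = 4
2^4 = (2^2)^2 = 4^2 = 16
2^8 = (2^4)^2 = 16^2 = 256
2^9 = 2 * 2^8 = 2 * 256 = 512
2^18 = (2^9)^2 = 512^2 = 262144
2^19 = 2 * 2^18 = 2 * 262144 = 524288

Result: 524288
Multiplications needed: 6 (6 lines after 2^1)

2^19 = 524288. Using exponentiation by squaring, this requires 6 multiplications. The key idea: if the exponent is even, square the half-power; if odd, multiply by the base once.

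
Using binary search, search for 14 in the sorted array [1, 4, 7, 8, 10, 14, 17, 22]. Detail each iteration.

Binary search for 14 in [1, 4, 7, 8, 10, 14, 17, 22]:

lo=0, hi=7, mid=3, arr[mid]=8 -> 8 < 14, search right half
lo=4, hi=7, mid=5, arr[mid]=14 -> Found target at index 5!

Binary search finds 14 at index 5 after 2 comparisons. The search repeatedly halves the search space by comparing with the middle element.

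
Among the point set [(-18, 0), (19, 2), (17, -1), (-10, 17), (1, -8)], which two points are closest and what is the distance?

Computing all pairwise distances among 5 points:

d((-18, 0), (19, 2)) = 37.054
d((-18, 0), (17, -1)) = 35.0143
d((-18, 0), (-10, 17)) = 18.7883
d((-18, 0), (1, -8)) = 20.6155
d((19, 2), (17, -1)) = 3.6056 <-- minimum
d((19, 2), (-10, 17)) = 32.6497
d((19, 2), (1, -8)) = 20.5913
d((17, -1), (-10, 17)) = 32.45
d((17, -1), (1, -8)) = 17.4642
d((-10, 17), (1, -8)) = 27.313

Closest pair: (19, 2) and (17, -1) with distance 3.6056

The closest pair is (19, 2) and (17, -1) with Euclidean distance 3.6056. For 5 points, brute-force pairwise comparison is shown above. For large n, the divide-and-conquer algorithm (sort by x, recurse on halves, check the dividing strip) achieves O(n log n).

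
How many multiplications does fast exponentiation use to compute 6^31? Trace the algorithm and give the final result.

Computing 6^31 by squaring (build up from 6^1; each line after the first costs one multiplication):

6^1 = 6
6^2 = (6^1)^2 = 6^2 = 36
6^3 = 6 * 6^2 = 6 * 36 = 216
6^6 = (6^3)^2 = 216^2 = 46656
6^7 = 6 * 6^6 = 6 * 46656 = 279936
6^14 = (6^7)^2 = 279936^2 = 78364164096
6^15 = 6 * 6^14 = 6 * 78364164096 = 470184984576
6^30 = (6^15)^2 = 470184984576^2 = 221073919720733357899776
6^31 = 6 * 6^30 = 6 * 221073919720733357899776 = 1326443518324400147398656

Result: 1326443518324400147398656
Multiplications needed: 8 (8 lines after 6^1)

6^31 = 1326443518324400147398656. Using exponentiation by squaring, this requires 8 multiplications. The key idea: if the exponent is even, square the half-power; if odd, multiply by the base once.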